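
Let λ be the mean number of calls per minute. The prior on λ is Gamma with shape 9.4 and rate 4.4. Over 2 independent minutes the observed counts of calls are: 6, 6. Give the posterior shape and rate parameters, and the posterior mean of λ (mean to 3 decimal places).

The Poisson likelihood adds the total count to the shape and the number of exposure periods to the rate. Here ∑xᵢ = 12 and n = 2, so shape 9.4→21.4 and rate 4.4→6.4.
E[λ | data] = 21.4/6.4 = 3.344.

Posterior: Gamma(shape=21.4, rate=6.4); mean ≈ 3.344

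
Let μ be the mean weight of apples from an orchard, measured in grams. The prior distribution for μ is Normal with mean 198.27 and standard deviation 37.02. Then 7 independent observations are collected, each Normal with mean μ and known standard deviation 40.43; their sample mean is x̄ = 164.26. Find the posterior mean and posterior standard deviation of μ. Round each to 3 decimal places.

Posterior mean ≈ 169.211; posterior SD ≈ 14.125

Prior precision 1/τ₀² = 1/37.02² = 0.00072967; data precision n/σ² = 7/40.43² = 0.00428243.
Posterior precision = 0.00072967 + 0.00428243 = 0.00501210, giving posterior SD = 1/√0.00501210 = 14.125.
Posterior mean = (0.00072967·198.27 + 0.00428243·164.26) / 0.00501210 = 169.211.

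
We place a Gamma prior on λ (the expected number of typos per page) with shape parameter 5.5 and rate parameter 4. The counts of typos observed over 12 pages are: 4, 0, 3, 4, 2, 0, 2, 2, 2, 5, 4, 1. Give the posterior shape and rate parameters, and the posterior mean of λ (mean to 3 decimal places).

Total count ∑xᵢ = 29 over n = 12 pages.
Gamma is conjugate to the Poisson likelihood: posterior is Gamma(shape = 5.5+29 = 34.5, rate = 4+12 = 16).
Posterior mean = shape/rate = 34.5/16 = 2.156.

Posterior: Gamma(shape=34.5, rate=16); mean ≈ 2.156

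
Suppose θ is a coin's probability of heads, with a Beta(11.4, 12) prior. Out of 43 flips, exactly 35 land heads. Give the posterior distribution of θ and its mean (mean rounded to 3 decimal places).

Observing 35 successes and 8 failures updates Beta(11.4, 12) by adding the success and failure counts to the two shape parameters: α = 11.4+35 = 46.4, β = 12+8 = 20.
E[θ | data] = 46.4/(46.4+20) = 0.699.

Posterior: Beta(46.4, 20); mean ≈ 0.699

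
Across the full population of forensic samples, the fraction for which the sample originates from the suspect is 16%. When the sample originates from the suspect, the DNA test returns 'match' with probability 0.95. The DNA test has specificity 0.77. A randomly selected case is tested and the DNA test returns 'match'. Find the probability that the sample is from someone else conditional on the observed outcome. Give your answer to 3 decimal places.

Write H for 'the sample originates from the suspect'. Prior odds H:¬H = 0.16/0.84 = 0.19048. For the 'match' outcome, the likelihood ratio is 0.95/0.23 = 4.1304.
Posterior odds = 0.19048 × 4.1304 = 0.78675, so P(H|E) = 0.78675/(1+0.78675) = 0.440. Then P(¬H|E) = 1 − 0.440 = 0.560.

P(¬H | E) ≈ 0.560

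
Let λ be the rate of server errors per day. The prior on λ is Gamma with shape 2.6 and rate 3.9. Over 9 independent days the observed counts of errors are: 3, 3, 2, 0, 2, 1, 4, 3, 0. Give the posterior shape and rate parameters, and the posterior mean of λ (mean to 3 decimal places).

The Poisson likelihood adds the total count to the shape and the number of exposure periods to the rate. Here ∑xᵢ = 18 and n = 9, so shape 2.6→20.6 and rate 3.9→12.9.
Posterior mean = shape/rate = 20.6/12.9 = 1.597.

Posterior: Gamma(shape=20.6, rate=12.9); mean ≈ 1.597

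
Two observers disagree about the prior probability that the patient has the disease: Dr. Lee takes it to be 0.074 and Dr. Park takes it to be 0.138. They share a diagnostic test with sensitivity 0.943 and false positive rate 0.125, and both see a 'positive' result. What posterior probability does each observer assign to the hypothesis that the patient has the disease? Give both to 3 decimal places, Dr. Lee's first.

Dr. Lee: 0.376; Dr. Park: 0.547

P('+'|H) = 0.943, P('+'|¬H) = 0.125.
Dr. Lee: numerator 0.943·0.074 = 0.069782; evidence = 0.069782+0.125·0.926 = 0.18553; posterior = 0.376.
Dr. Park: numerator 0.943·0.138 = 0.13013; evidence = 0.13013+0.125·0.862 = 0.23788; posterior = 0.547.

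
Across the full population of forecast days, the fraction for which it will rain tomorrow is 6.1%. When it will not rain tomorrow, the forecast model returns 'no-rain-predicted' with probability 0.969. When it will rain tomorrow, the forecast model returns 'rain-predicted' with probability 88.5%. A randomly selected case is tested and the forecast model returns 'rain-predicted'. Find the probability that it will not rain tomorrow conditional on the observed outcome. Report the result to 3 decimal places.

Write H for 'it will rain tomorrow'. Prior odds H:¬H = 0.061/0.939 = 0.064963. For the 'rain-predicted' outcome, the likelihood ratio is 0.885/0.031 = 28.548.
Posterior odds = 0.064963 × 28.548 = 1.8546, so P(H|E) = 1.8546/(1+1.8546) = 0.650. Then P(¬H|E) = 1 − 0.650 = 0.350.

P(¬H | E) ≈ 0.350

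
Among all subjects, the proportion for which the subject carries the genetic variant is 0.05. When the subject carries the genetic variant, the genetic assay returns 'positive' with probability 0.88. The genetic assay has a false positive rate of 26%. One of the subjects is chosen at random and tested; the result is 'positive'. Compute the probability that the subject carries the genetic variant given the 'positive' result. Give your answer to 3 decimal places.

P(H | E) ≈ 0.151

Let H be the event that the subject carries the genetic variant. P(H) = 0.05, so P(¬H) = 0.95. With E the 'positive' result, P(E|H) = 0.88 and P(E|¬H) = 0.26.
P(E) = 0.88·0.05 + 0.26·0.95 = 0.044000 + 0.24700 = 0.29100.
By Bayes' theorem, P(H|E) = 0.044000 / 0.29100 = 0.151.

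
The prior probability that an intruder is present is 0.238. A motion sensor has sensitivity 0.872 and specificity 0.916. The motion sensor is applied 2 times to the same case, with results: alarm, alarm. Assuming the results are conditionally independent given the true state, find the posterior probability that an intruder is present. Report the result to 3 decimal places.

Posterior P(H) ≈ 0.971

Let H be the event that an intruder is present; start with P(H) = 0.238. P('alarm'|H) = 0.872, P('alarm'|¬H) = 0.084.
Update on result 1 ('alarm'): P(H) ← 0.872·0.2380 / (0.872·0.2380 + 0.084·0.7620) = 0.20754/0.27154 = 0.7643.
Update on result 2 ('alarm'): P(H) ← 0.872·0.7643 / (0.872·0.7643 + 0.084·0.2357) = 0.66645/0.68625 = 0.9711.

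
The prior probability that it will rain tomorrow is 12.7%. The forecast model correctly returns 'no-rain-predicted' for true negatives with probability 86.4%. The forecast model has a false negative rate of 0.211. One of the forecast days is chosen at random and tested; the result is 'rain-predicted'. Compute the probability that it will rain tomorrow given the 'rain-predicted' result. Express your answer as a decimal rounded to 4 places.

Let H be the event that it will rain tomorrow. P(H) = 0.127, so P(¬H) = 0.873. With E the 'rain-predicted' result, P(E|H) = 0.789 and P(E|¬H) = 0.136.
P(E) = 0.789·0.127 + 0.136·0.873 = 0.10020 + 0.11873 = 0.21893.
By Bayes' theorem, P(H|E) = 0.10020 / 0.21893 = 0.4577.

P(H | E) ≈ 0.4577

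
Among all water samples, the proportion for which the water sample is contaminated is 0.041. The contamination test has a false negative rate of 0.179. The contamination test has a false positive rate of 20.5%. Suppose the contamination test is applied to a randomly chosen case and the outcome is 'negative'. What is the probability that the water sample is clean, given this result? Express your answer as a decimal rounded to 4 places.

Write H for 'the water sample is contaminated'. Prior odds H:¬H = 0.041/0.959 = 0.042753. For the 'negative' outcome, the likelihood ratio is 0.179/0.795 = 0.22516.
Posterior odds = 0.042753 × 0.22516 = 0.0096261, so P(H|E) = 0.0096261/(1+0.0096261) = 0.0095. Then P(¬H|E) = 1 − 0.0095 = 0.9905.

P(¬H | E) ≈ 0.9905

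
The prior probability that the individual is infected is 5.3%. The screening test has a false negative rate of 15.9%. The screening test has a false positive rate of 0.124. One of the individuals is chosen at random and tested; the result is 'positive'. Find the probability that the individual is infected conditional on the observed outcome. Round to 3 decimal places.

P(H | E) ≈ 0.275

Let H be the event that the individual is infected. P(H) = 0.053, so P(¬H) = 0.947. With E the 'positive' result, P(E|H) = 0.841 and P(E|¬H) = 0.124.
P(E) = 0.841·0.053 + 0.124·0.947 = 0.044573 + 0.11743 = 0.16200.
By Bayes' theorem, P(H|E) = 0.044573 / 0.16200 = 0.275.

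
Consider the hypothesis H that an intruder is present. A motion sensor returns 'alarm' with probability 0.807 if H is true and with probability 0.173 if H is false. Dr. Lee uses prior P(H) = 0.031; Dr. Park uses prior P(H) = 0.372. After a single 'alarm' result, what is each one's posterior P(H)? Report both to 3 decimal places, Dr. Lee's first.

The likelihood ratio for an 'alarm' result is 0.807/0.173 = 4.6647.
Dr. Lee: prior odds 0.031/0.969 = 0.031992; posterior odds 0.14923; posterior probability 0.130.
Dr. Park: prior odds 0.372/0.628 = 0.59236; posterior odds 2.7632; posterior probability 0.734.

Dr. Lee: 0.130; Dr. Park: 0.734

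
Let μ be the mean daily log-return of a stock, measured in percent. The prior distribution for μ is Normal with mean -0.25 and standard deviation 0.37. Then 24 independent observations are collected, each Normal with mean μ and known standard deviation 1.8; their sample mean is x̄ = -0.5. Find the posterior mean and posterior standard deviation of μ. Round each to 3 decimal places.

Prior precision 1/τ₀² = 1/0.37² = 7.30460; data precision n/σ² = 24/1.8² = 7.40741.
Posterior precision = 7.30460 + 7.40741 = 14.7120, giving posterior SD = 1/√14.7120 = 0.261.
Posterior mean = (7.30460·-0.25 + 7.40741·-0.5) / 14.7120 = -0.376.

Posterior mean ≈ -0.376; posterior SD ≈ 0.261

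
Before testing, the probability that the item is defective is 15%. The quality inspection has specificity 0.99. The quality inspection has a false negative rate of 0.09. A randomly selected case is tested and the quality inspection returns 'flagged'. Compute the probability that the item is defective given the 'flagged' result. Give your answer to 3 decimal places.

P(H | E) ≈ 0.941

Let H be the event that the item is defective. P(H) = 0.15, so P(¬H) = 0.85. With E the 'flagged' result, P(E|H) = 0.91 and P(E|¬H) = 0.01.
P(E) = 0.91·0.15 + 0.01·0.85 = 0.13650 + 0.0085000 = 0.14500.
By Bayes' theorem, P(H|E) = 0.13650 / 0.14500 = 0.941.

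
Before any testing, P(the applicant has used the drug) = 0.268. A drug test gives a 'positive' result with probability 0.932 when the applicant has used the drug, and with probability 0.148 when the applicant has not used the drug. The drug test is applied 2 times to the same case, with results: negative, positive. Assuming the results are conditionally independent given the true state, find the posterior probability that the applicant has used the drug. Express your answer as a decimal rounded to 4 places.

With H the event that the applicant has used the drug, the joint likelihood of the observed sequence is P(data|H) = 0.068·0.932 = 0.063376 and P(data|¬H) = 0.852·0.148 = 0.12610.
Bayes: P(H|data) = 0.268·0.063376 / (0.268·0.063376 + 0.732·0.12610) = 0.016985/0.10929 = 0.1554.

Posterior P(H) ≈ 0.1554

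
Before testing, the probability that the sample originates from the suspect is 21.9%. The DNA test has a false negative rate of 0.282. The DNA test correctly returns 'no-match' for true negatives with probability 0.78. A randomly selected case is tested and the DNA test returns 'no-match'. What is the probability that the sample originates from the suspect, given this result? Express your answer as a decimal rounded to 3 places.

Write H for 'the sample originates from the suspect'. Prior odds H:¬H = 0.219/0.781 = 0.28041. For the 'no-match' outcome, the likelihood ratio is 0.282/0.78 = 0.36154.
Posterior odds = 0.28041 × 0.36154 = 0.10138, so P(H|E) = 0.10138/(1+0.10138) = 0.092.

P(H | E) ≈ 0.092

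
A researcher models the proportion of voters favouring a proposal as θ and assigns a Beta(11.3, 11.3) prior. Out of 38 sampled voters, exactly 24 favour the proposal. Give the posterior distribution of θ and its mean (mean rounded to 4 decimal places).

The binomial likelihood is conjugate to the Beta prior: with 24 successes and 14 failures, the posterior is Beta(11.3+24, 11.3+14) = Beta(35.3, 25.3).
E[θ | data] = 35.3/(35.3+25.3) = 0.5825.

Posterior: Beta(35.3, 25.3); mean ≈ 0.5825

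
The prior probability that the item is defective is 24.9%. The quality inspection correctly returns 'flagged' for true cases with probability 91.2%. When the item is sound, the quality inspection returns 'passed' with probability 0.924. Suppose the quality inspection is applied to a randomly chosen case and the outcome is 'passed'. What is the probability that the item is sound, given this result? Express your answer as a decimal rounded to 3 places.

Write H for 'the item is defective'. Prior odds H:¬H = 0.249/0.751 = 0.33156. For the 'passed' outcome, the likelihood ratio is 0.088/0.924 = 0.095238.
Posterior odds = 0.33156 × 0.095238 = 0.031577, so P(H|E) = 0.031577/(1+0.031577) = 0.031. Then P(¬H|E) = 1 − 0.031 = 0.969.

P(¬H | E) ≈ 0.969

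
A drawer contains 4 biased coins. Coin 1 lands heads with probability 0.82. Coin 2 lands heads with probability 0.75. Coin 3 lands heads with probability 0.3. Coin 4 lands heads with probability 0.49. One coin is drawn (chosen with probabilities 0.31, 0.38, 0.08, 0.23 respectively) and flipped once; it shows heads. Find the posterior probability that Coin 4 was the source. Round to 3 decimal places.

P(heads|C1) = 0.82; P(heads|C2) = 0.75; P(heads|C3) = 0.3; P(heads|C4) = 0.49.
Prior × likelihood for each source: 0.31·0.82=0.2542, 0.38·0.75=0.2850, 0.08·0.3=0.02400, 0.23·0.49=0.1127. Summing gives P(heads) = 0.67590.
P(Coin 4 | heads) = 0.1127 / 0.67590 = 0.167.

Posterior probability ≈ 0.167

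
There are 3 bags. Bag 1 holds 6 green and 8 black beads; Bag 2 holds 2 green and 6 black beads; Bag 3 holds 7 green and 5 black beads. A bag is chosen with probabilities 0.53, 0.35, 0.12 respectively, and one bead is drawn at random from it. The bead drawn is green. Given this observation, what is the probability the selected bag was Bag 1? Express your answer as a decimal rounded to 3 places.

P(green|Bag 1) = 0.4286; P(green|Bag 2) = 0.25; P(green|Bag 3) = 0.5833.
Prior × likelihood for each source: 0.53·0.4286=0.2271, 0.35·0.25=0.08750, 0.12·0.5833=0.07000. Summing gives P(green) = 0.38464.
P(Bag 1 | green) = 0.2271 / 0.38464 = 0.591.

Posterior probability ≈ 0.591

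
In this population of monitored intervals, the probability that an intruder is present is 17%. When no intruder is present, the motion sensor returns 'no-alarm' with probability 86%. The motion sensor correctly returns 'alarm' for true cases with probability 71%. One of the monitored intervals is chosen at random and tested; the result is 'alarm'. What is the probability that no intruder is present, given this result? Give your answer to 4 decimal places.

P(¬H | E) ≈ 0.4905

Write H for 'an intruder is present'. Prior odds H:¬H = 0.17/0.83 = 0.20482. For the 'alarm' outcome, the likelihood ratio is 0.71/0.14 = 5.0714.
Posterior odds = 0.20482 × 5.0714 = 1.0387, so P(H|E) = 1.0387/(1+1.0387) = 0.5095. Then P(¬H|E) = 1 − 0.5095 = 0.4905.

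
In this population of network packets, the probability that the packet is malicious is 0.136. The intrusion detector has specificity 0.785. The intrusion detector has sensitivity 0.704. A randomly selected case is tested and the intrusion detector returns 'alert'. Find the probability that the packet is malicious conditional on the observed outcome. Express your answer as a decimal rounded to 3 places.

P(H | E) ≈ 0.340

Write H for 'the packet is malicious'. Prior odds H:¬H = 0.136/0.864 = 0.15741. For the 'alert' outcome, the likelihood ratio is 0.704/0.215 = 3.2744.
Posterior odds = 0.15741 × 3.2744 = 0.51542, so P(H|E) = 0.51542/(1+0.51542) = 0.340.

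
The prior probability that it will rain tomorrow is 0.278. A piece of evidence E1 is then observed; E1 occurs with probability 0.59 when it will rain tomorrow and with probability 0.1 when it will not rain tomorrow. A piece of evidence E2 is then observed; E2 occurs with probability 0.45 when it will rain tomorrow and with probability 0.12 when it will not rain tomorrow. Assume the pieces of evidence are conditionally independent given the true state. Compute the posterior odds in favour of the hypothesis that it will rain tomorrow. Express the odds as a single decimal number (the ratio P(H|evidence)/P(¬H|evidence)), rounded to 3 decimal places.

Prior odds = 0.278/(1−0.278) = 0.38504. In log-odds, ln(0.38504) = -0.95440.
Add log likelihood ratios: ln(5.9000) + ln(3.7500) = 3.0967.
Posterior log-odds = 2.1423, so posterior odds = exp(2.1423) = 8.5190.

Posterior odds ≈ 8.519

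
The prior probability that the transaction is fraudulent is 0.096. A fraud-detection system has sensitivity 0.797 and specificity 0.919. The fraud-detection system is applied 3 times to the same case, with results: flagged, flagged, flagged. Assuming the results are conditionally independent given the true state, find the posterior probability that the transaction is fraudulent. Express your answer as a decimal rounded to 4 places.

Let H be the event that the transaction is fraudulent; start with P(H) = 0.096. P('flagged'|H) = 0.797, P('flagged'|¬H) = 0.081.
Update on result 1 ('flagged'): P(H) ← 0.797·0.0960 / (0.797·0.0960 + 0.081·0.9040) = 0.076512/0.14974 = 0.5110.
Update on result 2 ('flagged'): P(H) ← 0.797·0.5110 / (0.797·0.5110 + 0.081·0.4890) = 0.40725/0.44686 = 0.9114.
Update on result 3 ('flagged'): P(H) ← 0.797·0.9114 / (0.797·0.9114 + 0.081·0.0886) = 0.72635/0.73353 = 0.9902.

Posterior P(H) ≈ 0.9902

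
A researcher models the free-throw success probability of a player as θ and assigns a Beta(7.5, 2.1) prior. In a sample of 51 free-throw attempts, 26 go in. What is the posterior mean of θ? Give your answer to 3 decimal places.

The binomial likelihood is conjugate to the Beta prior: with 26 successes and 25 failures, the posterior is Beta(7.5+26, 2.1+25) = Beta(33.5, 27.1).
Posterior mean = α/(α+β) = 33.5/60.6 = 0.553.

Posterior mean ≈ 0.553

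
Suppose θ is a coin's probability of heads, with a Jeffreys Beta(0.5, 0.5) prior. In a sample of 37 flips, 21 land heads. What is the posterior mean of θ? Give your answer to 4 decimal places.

Posterior mean ≈ 0.5658

Observing 21 successes and 16 failures updates Beta(0.5, 0.5) by adding the success and failure counts to the two shape parameters: α = 0.5+21 = 21.5, β = 0.5+16 = 16.5.
Posterior mean = α/(α+β) = 21.5/38 = 0.5658.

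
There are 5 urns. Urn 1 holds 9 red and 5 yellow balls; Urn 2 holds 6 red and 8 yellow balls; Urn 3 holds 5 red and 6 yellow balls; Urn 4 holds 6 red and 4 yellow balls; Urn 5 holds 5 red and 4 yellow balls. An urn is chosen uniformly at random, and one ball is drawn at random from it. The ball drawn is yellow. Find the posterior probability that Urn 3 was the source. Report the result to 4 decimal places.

P(yellow|Urn 1) = 0.3571; P(yellow|Urn 2) = 0.5714; P(yellow|Urn 3) = 0.5455; P(yellow|Urn 4) = 0.4; P(yellow|Urn 5) = 0.4444.
Prior × likelihood for each source: 0.2·0.3571=0.07143, 0.2·0.5714=0.1143, 0.2·0.5455=0.1091, 0.2·0.4=0.08000, 0.2·0.4444=0.08889. Summing gives P(yellow) = 0.46369.
P(Urn 3 | yellow) = 0.1091 / 0.46369 = 0.2353.

Posterior probability ≈ 0.2353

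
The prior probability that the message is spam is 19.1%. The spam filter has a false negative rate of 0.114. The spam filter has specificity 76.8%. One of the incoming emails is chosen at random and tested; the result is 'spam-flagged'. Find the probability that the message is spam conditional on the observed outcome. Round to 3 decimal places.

P(H | E) ≈ 0.474

Let H be the event that the message is spam. P(H) = 0.191, so P(¬H) = 0.809. With E the 'spam-flagged' result, P(E|H) = 0.886 and P(E|¬H) = 0.232.
P(E) = 0.886·0.191 + 0.232·0.809 = 0.16923 + 0.18769 = 0.35691.
By Bayes' theorem, P(H|E) = 0.16923 / 0.35691 = 0.474.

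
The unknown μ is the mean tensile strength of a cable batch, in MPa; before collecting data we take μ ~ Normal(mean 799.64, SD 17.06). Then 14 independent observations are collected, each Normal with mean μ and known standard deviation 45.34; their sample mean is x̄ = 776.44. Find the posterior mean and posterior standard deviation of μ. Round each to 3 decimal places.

Posterior mean ≈ 784.220; posterior SD ≈ 9.879

With known σ, the Normal prior is conjugate. Weight on the data is w = (n/σ²)/(n/σ² + 1/τ₀²) = 0.00681028/(0.00681028+0.00343591) = 0.66466.
Posterior mean = w·x̄ + (1−w)·μ₀ = 0.66466·776.44 + 0.33534·799.64 = 784.220. Posterior variance = 1/(0.00681028+0.00343591) = 97.5972, so SD = 9.879.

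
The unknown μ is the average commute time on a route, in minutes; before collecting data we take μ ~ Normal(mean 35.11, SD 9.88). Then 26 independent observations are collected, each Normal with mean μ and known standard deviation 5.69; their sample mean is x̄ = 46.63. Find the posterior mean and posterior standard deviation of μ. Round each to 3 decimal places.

Posterior mean ≈ 46.485; posterior SD ≈ 1.109

Prior precision 1/τ₀² = 1/9.88² = 0.0102444; data precision n/σ² = 26/5.69² = 0.803062.
Posterior precision = 0.0102444 + 0.803062 = 0.813306, giving posterior SD = 1/√0.813306 = 1.109.
Posterior mean = (0.0102444·35.11 + 0.803062·46.63) / 0.813306 = 46.485.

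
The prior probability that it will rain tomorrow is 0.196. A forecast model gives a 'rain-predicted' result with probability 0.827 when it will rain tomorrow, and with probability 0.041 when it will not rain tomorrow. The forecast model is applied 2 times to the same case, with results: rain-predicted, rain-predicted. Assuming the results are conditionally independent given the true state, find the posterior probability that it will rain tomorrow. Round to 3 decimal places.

Let H be the event that it will rain tomorrow; start with P(H) = 0.196. P('rain-predicted'|H) = 0.827, P('rain-predicted'|¬H) = 0.041.
Update on result 1 ('rain-predicted'): P(H) ← 0.827·0.1960 / (0.827·0.1960 + 0.041·0.8040) = 0.16209/0.19506 = 0.8310.
Update on result 2 ('rain-predicted'): P(H) ← 0.827·0.8310 / (0.827·0.8310 + 0.041·0.1690) = 0.68724/0.69417 = 0.9900.

Posterior P(H) ≈ 0.990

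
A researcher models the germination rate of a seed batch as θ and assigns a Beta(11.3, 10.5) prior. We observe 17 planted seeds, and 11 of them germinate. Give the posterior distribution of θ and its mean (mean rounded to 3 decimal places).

Posterior: Beta(22.3, 16.5); mean ≈ 0.575

The binomial likelihood is conjugate to the Beta prior: with 11 successes and 6 failures, the posterior is Beta(11.3+11, 10.5+6) = Beta(22.3, 16.5).
E[θ | data] = 22.3/(22.3+16.5) = 0.575.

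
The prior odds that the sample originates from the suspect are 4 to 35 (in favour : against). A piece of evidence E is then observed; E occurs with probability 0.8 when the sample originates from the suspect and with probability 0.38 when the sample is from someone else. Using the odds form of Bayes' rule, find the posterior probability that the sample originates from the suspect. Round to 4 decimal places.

Prior odds = 4/35 = 0.11429. In log-odds, ln(0.11429) = -2.1691.
Add log likelihood ratio: ln(2.1053) = 0.74444.
Posterior log-odds = -1.4246, so posterior odds = exp(-1.4246) = 0.24060. Converting, P(H|E) = 0.24060/1.2406 = 0.1939.

Posterior probability ≈ 0.1939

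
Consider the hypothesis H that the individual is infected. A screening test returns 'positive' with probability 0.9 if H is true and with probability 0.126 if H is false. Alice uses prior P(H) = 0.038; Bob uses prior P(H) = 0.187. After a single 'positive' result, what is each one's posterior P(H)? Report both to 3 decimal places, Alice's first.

Alice: 0.220; Bob: 0.622

The likelihood ratio for a 'positive' result is 0.9/0.126 = 7.1429.
Alice: prior odds 0.038/0.962 = 0.039501; posterior odds 0.28215; posterior probability 0.220.
Bob: prior odds 0.187/0.813 = 0.23001; posterior odds 1.6429; posterior probability 0.622.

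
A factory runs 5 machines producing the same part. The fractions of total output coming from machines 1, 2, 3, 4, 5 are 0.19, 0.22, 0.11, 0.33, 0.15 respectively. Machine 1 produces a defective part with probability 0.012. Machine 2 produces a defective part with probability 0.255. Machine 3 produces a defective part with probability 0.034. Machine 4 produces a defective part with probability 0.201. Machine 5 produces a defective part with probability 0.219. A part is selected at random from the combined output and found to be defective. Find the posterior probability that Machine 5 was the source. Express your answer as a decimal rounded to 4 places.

Posterior probability ≈ 0.2037

Tabulate prior·likelihood by source: [1] prior 0.19, lik 0.012, product 0.002280; [2] prior 0.22, lik 0.255, product 0.05610; [3] prior 0.11, lik 0.034, product 0.003740; [4] prior 0.33, lik 0.201, product 0.06633; [5] prior 0.15, lik 0.219, product 0.03285.
Normalizing constant = 0.16130; the posterior for Machine 5 is its product over the sum, 0.03285/0.16130 = 0.2037.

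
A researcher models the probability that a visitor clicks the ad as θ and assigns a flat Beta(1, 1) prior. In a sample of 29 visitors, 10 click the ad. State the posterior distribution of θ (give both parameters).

Posterior: Beta(11, 20)

The binomial likelihood is conjugate to the Beta prior: with 10 successes and 19 failures, the posterior is Beta(1+10, 1+19) = Beta(11, 20).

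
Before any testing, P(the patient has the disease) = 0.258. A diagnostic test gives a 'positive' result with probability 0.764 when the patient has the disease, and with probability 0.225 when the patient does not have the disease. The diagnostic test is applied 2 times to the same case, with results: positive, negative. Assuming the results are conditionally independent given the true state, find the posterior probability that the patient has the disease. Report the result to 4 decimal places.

Posterior P(H) ≈ 0.2645

Let H be the event that the patient has the disease; start with P(H) = 0.258. P('positive'|H) = 0.764, P('positive'|¬H) = 0.225.
Update on result 1 ('positive'): P(H) ← 0.764·0.2580 / (0.764·0.2580 + 0.225·0.7420) = 0.19711/0.36406 = 0.5414.
Update on result 2 ('negative'): P(H) ← 0.236·0.5414 / (0.236·0.5414 + 0.775·0.4586) = 0.12778/0.48317 = 0.2645.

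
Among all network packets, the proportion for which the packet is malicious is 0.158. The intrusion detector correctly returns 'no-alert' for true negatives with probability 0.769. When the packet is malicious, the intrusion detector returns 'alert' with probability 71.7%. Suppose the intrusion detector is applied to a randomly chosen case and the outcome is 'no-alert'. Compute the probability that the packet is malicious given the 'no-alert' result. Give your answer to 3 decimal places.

Let H be the event that the packet is malicious. P(H) = 0.158, so P(¬H) = 0.842. With E the 'no-alert' result, P(E|H) = 0.283 and P(E|¬H) = 0.769.
P(E) = 0.283·0.158 + 0.769·0.842 = 0.044714 + 0.64750 = 0.69221.
By Bayes' theorem, P(H|E) = 0.044714 / 0.69221 = 0.065.

P(H | E) ≈ 0.065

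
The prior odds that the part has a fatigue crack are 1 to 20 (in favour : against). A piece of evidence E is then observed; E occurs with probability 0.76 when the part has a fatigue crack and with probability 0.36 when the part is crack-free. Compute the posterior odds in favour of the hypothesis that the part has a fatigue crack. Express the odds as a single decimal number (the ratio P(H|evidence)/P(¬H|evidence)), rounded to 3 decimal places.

Posterior odds ≈ 0.106

Prior odds = 1/20 = 0.050000. In log-odds, ln(0.050000) = -2.9957.
Add log likelihood ratio: ln(2.1111) = 0.74721.
Posterior log-odds = -2.2485, so posterior odds = exp(-2.2485) = 0.10556.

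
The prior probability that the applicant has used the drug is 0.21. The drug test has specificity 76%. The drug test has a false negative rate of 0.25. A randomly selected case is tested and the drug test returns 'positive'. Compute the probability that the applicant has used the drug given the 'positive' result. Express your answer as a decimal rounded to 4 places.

Let H be the event that the applicant has used the drug. P(H) = 0.21, so P(¬H) = 0.79. With E the 'positive' result, P(E|H) = 0.75 and P(E|¬H) = 0.24.
P(E) = 0.75·0.21 + 0.24·0.79 = 0.15750 + 0.18960 = 0.34710.
By Bayes' theorem, P(H|E) = 0.15750 / 0.34710 = 0.4538.

P(H | E) ≈ 0.4538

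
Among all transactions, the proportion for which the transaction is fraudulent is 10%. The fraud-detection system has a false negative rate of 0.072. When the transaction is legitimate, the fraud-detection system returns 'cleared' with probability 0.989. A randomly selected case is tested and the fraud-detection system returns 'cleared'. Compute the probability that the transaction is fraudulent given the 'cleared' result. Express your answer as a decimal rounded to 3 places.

Let H be the event that the transaction is fraudulent. P(H) = 0.1, so P(¬H) = 0.9. With E the 'cleared' result, P(E|H) = 0.072 and P(E|¬H) = 0.989.
P(E) = 0.072·0.1 + 0.989·0.9 = 0.0072000 + 0.89010 = 0.89730.
By Bayes' theorem, P(H|E) = 0.0072000 / 0.89730 = 0.008.

P(H | E) ≈ 0.008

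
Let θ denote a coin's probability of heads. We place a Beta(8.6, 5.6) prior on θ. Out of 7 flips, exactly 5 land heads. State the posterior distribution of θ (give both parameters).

Posterior: Beta(13.6, 7.6)

Observing 5 successes and 2 failures updates Beta(8.6, 5.6) by adding the success and failure counts to the two shape parameters: α = 8.6+5 = 13.6, β = 5.6+2 = 7.6.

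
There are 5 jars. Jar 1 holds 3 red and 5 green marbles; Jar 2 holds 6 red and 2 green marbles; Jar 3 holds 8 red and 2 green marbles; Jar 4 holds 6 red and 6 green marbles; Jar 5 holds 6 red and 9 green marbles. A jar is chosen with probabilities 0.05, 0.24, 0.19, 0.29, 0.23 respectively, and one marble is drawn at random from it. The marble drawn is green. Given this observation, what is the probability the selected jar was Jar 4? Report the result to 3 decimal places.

P(green|Jar 1) = 0.625; P(green|Jar 2) = 0.25; P(green|Jar 3) = 0.2; P(green|Jar 4) = 0.5; P(green|Jar 5) = 0.6.
Prior × likelihood for each source: 0.05·0.625=0.03125, 0.24·0.25=0.06000, 0.19·0.2=0.03800, 0.29·0.5=0.1450, 0.23·0.6=0.1380. Summing gives P(green) = 0.41225.
P(Jar 4 | green) = 0.1450 / 0.41225 = 0.352.

Posterior probability ≈ 0.352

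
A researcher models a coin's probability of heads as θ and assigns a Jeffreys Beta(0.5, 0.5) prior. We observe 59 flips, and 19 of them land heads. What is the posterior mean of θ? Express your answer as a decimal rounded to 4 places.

Posterior mean ≈ 0.3250

Observing 19 successes and 40 failures updates Beta(0.5, 0.5) by adding the success and failure counts to the two shape parameters: α = 0.5+19 = 19.5, β = 0.5+40 = 40.5.
E[θ | data] = 19.5/(19.5+40.5) = 0.3250.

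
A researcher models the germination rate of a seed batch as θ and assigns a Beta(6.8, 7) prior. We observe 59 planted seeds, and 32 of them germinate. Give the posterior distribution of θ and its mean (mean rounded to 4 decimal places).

The binomial likelihood is conjugate to the Beta prior: with 32 successes and 27 failures, the posterior is Beta(6.8+32, 7+27) = Beta(38.8, 34).
Posterior mean = α/(α+β) = 38.8/72.8 = 0.5330.

Posterior: Beta(38.8, 34); mean ≈ 0.5330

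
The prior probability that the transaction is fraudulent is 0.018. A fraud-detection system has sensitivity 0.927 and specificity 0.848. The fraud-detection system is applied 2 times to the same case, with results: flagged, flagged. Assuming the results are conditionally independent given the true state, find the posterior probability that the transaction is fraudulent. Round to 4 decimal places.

Posterior P(H) ≈ 0.4054

Let H be the event that the transaction is fraudulent; start with P(H) = 0.018. P('flagged'|H) = 0.927, P('flagged'|¬H) = 0.152.
Update on result 1 ('flagged'): P(H) ← 0.927·0.0180 / (0.927·0.0180 + 0.152·0.9820) = 0.016686/0.16595 = 0.1005.
Update on result 2 ('flagged'): P(H) ← 0.927·0.1005 / (0.927·0.1005 + 0.152·0.8995) = 0.093208/0.22992 = 0.4054.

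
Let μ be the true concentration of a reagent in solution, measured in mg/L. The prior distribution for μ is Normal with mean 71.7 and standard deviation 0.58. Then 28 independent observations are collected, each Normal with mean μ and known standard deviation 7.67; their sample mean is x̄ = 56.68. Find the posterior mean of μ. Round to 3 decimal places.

Posterior mean ≈ 69.627

With known σ, the Normal prior is conjugate. Weight on the data is w = (n/σ²)/(n/σ² + 1/τ₀²) = 0.475957/(0.475957+2.97265) = 0.13801.
Posterior mean = w·x̄ + (1−w)·μ₀ = 0.13801·56.68 + 0.86199·71.7 = 69.627.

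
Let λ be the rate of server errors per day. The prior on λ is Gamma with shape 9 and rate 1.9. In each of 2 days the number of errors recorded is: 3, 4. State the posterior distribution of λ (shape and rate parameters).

Total count ∑xᵢ = 7 over n = 2 days.
Gamma is conjugate to the Poisson likelihood: posterior is Gamma(shape = 9+7 = 16, rate = 1.9+2 = 3.9).

Posterior: Gamma(shape=16, rate=3.9)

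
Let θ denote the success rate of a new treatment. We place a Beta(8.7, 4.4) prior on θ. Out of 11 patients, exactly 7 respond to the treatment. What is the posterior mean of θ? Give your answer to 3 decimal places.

Posterior mean ≈ 0.651

Observing 7 successes and 4 failures updates Beta(8.7, 4.4) by adding the success and failure counts to the two shape parameters: α = 8.7+7 = 15.7, β = 4.4+4 = 8.4.
E[θ | data] = 15.7/(15.7+8.4) = 0.651.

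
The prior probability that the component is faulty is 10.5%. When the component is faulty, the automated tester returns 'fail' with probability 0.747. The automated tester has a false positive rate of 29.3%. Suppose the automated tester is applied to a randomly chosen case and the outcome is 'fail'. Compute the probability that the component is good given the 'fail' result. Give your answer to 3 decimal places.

P(¬H | E) ≈ 0.770

Let H be the event that the component is faulty. P(H) = 0.105, so P(¬H) = 0.895. With E the 'fail' result, P(E|H) = 0.747 and P(E|¬H) = 0.293.
P(E) = 0.747·0.105 + 0.293·0.895 = 0.078435 + 0.26223 = 0.34067.
By Bayes' theorem, P(H|E) = 0.078435 / 0.34067 = 0.230. Hence P(¬H|E) = 1 − 0.230 = 0.770.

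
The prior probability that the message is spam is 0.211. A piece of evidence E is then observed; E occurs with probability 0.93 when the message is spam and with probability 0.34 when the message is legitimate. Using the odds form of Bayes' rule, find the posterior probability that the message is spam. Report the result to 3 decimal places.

Posterior probability ≈ 0.422

Prior odds = 0.211/(1−0.211) = 0.26743.
Likelihood ratio for E = 0.93/0.34 = 2.7353.
Posterior odds = prior odds × LR = 0.73149.
Posterior probability = odds/(1+odds) = 0.73149/1.7315 = 0.422.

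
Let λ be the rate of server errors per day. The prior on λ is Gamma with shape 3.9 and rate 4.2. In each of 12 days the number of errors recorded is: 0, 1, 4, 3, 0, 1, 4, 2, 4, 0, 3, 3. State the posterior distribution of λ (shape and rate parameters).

The Poisson likelihood adds the total count to the shape and the number of exposure periods to the rate. Here ∑xᵢ = 25 and n = 12, so shape 3.9→28.9 and rate 4.2→16.2.

Posterior: Gamma(shape=28.9, rate=16.2)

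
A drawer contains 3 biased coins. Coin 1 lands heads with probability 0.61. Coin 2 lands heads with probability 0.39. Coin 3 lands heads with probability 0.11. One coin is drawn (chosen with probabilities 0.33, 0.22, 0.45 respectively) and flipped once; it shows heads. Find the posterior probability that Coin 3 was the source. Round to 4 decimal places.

P(heads|C1) = 0.61; P(heads|C2) = 0.39; P(heads|C3) = 0.11.
Prior × likelihood for each source: 0.33·0.61=0.2013, 0.22·0.39=0.08580, 0.45·0.11=0.04950. Summing gives P(heads) = 0.33660.
P(Coin 3 | heads) = 0.04950 / 0.33660 = 0.1471.

Posterior probability ≈ 0.1471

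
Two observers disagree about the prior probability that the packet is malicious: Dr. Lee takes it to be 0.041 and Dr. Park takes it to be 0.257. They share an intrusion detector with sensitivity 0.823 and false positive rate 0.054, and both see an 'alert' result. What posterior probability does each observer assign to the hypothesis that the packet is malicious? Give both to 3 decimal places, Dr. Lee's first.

P('+'|H) = 0.823, P('+'|¬H) = 0.054.
Dr. Lee: numerator 0.823·0.041 = 0.033743; evidence = 0.033743+0.054·0.959 = 0.085529; posterior = 0.395.
Dr. Park: numerator 0.823·0.257 = 0.21151; evidence = 0.21151+0.054·0.743 = 0.25163; posterior = 0.841.

Dr. Lee: 0.395; Dr. Park: 0.841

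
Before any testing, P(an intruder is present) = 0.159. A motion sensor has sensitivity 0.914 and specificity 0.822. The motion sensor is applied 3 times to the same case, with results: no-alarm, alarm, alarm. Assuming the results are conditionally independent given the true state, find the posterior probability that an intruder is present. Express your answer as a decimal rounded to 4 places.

Posterior P(H) ≈ 0.3428

With H the event that an intruder is present, the joint likelihood of the observed sequence is P(data|H) = 0.086·0.914·0.914 = 0.071844 and P(data|¬H) = 0.822·0.178·0.178 = 0.026044.
Bayes: P(H|data) = 0.159·0.071844 / (0.159·0.071844 + 0.841·0.026044) = 0.011423/0.033326 = 0.3428.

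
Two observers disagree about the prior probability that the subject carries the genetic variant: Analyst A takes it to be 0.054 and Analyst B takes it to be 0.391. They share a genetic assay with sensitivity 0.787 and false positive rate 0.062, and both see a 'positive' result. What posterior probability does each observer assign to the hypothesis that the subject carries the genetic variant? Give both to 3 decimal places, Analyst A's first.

Analyst A: 0.420; Analyst B: 0.891

The likelihood ratio for a 'positive' result is 0.787/0.062 = 12.694.
Analyst A: prior odds 0.054/0.946 = 0.057082; posterior odds 0.72458; posterior probability 0.420.
Analyst B: prior odds 0.391/0.609 = 0.64204; posterior odds 8.1497; posterior probability 0.891.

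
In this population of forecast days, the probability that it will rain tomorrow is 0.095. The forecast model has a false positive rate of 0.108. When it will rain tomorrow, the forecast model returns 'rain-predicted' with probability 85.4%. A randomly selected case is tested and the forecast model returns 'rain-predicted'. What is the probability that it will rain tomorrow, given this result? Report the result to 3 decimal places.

P(H | E) ≈ 0.454

Let H be the event that it will rain tomorrow. P(H) = 0.095, so P(¬H) = 0.905. With E the 'rain-predicted' result, P(E|H) = 0.854 and P(E|¬H) = 0.108.
P(E) = 0.854·0.095 + 0.108·0.905 = 0.081130 + 0.097740 = 0.17887.
By Bayes' theorem, P(H|E) = 0.081130 / 0.17887 = 0.454.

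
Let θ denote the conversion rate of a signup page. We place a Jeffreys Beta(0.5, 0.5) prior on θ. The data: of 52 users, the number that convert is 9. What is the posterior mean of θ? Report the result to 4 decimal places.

The binomial likelihood is conjugate to the Beta prior: with 9 successes and 43 failures, the posterior is Beta(0.5+9, 0.5+43) = Beta(9.5, 43.5).
Posterior mean = α/(α+β) = 9.5/53 = 0.1792.

Posterior mean ≈ 0.1792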